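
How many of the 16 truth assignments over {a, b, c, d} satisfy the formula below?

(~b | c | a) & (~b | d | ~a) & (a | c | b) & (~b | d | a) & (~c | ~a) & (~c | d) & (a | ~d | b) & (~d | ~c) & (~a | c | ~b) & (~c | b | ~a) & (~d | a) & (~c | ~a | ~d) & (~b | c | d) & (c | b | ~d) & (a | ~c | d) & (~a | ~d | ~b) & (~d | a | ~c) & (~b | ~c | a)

There are 2^4 = 16 truth assignments over (a, b, c, d).
Check each against the 18 clauses (columns in the order a, b, c, d):
  F F F F  ✗ fails (a | c | b)
  F F F T  ✗ fails (a | c | b)
  F F T F  ✗ fails (~c | d)
  F F T T  ✗ fails (a | ~d | b)
  F T F F  ✗ fails (~b | c | a)
  F T F T  ✗ fails (~b | c | a)
  F T T F  ✗ fails (~b | d | a)
  F T T T  ✗ fails (~d | ~c)
  T F F F  ✓ satisfies all
  T F F T  ✗ fails (c | b | ~d)
  T F T F  ✗ fails (~c | ~a)
  T F T T  ✗ fails (~c | ~a)
  T T F F  ✗ fails (~b | d | ~a)
  T T F T  ✗ fails (~a | c | ~b)
  T T T F  ✗ fails (~b | d | ~a)
  T T T T  ✗ fails (~c | ~a)
1 of the 16 rows is a model.

1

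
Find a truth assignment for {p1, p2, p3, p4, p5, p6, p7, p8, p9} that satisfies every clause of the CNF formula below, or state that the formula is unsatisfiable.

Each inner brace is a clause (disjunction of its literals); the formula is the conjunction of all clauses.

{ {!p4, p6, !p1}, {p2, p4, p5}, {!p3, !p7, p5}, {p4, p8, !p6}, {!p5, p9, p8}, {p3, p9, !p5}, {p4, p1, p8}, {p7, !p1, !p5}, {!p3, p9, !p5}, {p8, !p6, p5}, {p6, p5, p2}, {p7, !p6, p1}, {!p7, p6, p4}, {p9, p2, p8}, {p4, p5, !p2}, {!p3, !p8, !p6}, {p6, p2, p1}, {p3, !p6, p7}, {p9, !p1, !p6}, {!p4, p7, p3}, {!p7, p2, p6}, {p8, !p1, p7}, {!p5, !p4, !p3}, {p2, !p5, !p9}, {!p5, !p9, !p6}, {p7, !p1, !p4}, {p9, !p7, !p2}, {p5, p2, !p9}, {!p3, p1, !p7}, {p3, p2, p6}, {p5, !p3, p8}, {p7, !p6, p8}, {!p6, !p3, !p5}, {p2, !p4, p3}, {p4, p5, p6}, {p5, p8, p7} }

p1: false,  p2: true,  p3: false,  p4: true,  p5: false,  p6: false,  p7: true,  p8: false,  p9: true

Try p4 = true.
Try p6 = false.
Unit clause (!p1) forces p1 = false.
Unit clause (p2) forces p2 = true.
Try p7 = true.
Unit clause (p9) forces p9 = true.
Unit clause (!p3) forces p3 = false.
All clauses hold; p5, p8 can take either value.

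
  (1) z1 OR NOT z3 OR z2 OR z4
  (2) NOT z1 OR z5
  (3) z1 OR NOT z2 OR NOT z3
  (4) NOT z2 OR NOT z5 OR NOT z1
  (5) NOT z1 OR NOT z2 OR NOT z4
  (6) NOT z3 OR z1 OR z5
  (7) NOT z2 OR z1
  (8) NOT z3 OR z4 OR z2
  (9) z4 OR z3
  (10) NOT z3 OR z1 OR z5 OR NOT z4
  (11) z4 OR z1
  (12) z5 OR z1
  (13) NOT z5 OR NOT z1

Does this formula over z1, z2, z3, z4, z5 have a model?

Satisfiable

Suppose z1 = false.
From the singleton clause (NOT z2), z2 = false.
From the singleton clause (z4), z4 = true.
From the singleton clause (z5), z5 = true.
Every clause is now satisfied; z3 is unconstrained.
A satisfying assignment: z1 ↦ false, z2 ↦ false, z3 ↦ true, z4 ↦ true, z5 ↦ true.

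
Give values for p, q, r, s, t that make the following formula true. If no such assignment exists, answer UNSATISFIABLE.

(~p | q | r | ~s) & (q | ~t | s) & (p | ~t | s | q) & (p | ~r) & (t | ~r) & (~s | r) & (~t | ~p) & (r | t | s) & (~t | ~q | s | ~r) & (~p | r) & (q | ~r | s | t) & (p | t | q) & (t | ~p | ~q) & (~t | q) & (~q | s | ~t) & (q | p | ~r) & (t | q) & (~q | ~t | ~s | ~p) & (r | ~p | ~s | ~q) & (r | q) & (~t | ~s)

UNSATISFIABLE

Case p = 1:
(~t) alone gives t = 0.
(~r) alone gives r = 0.
Now (r) is unsatisfied and unit — conflict.
That branch fails; take p = 0 instead.
(~r) alone gives r = 0.
(~s) alone gives s = 0.
(t) alone gives t = 1.
(q) alone gives q = 1.
Now (~q) is unsatisfied and unit — conflict.
Neither p = 1 nor p = 0 works.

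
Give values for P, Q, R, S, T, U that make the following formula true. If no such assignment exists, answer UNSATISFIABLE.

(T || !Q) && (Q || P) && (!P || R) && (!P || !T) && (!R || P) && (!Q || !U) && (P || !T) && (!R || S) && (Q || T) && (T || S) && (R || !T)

UNSATISFIABLE

Branch on T: set T = true.
(!P) alone gives P = false.
But (P) is also a unit clause — contradiction.
Undo T and try T = false.
(!Q) alone gives Q = false.
But (Q) is also a unit clause — contradiction.
Neither T = true nor T = false works.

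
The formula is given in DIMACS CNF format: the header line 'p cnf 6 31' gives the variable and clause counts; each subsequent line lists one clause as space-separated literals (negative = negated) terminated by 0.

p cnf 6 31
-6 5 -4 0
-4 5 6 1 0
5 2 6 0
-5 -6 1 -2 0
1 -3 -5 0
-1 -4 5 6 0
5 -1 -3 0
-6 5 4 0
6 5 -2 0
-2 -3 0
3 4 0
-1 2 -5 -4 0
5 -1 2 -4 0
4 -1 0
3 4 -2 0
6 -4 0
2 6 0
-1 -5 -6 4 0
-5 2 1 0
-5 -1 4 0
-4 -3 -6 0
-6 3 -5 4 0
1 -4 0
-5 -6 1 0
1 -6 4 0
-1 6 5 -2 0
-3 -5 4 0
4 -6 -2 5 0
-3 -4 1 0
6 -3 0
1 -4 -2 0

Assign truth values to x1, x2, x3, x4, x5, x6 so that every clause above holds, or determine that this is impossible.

x1 ↦ True, x2 ↦ True, x3 ↦ False, x4 ↦ True, x5 ↦ True, x6 ↦ True

Suppose x2 = True.
From the singleton clause (¬x3), x3 = False.
From the singleton clause (x4), x4 = True.
From the singleton clause (x6), x6 = True.
From the singleton clause (x5), x5 = True.
From the singleton clause (x1), x1 = True.
All clauses are satisfied.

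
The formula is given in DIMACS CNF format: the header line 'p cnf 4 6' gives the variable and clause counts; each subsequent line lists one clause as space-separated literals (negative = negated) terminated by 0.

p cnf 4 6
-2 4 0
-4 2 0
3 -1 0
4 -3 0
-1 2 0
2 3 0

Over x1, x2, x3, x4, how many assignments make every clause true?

3

There are 2^4 = 16 truth assignments over (x1, x2, x3, x4).
Check each against the 6 clauses (columns in the order x1, x2, x3, x4):
  F F F F  ✗ fails (x2 ∨ x3)
  F F F T  ✗ fails (¬x4 ∨ x2)
  F F T F  ✗ fails (x4 ∨ ¬x3)
  F F T T  ✗ fails (¬x4 ∨ x2)
  F T F F  ✗ fails (¬x2 ∨ x4)
  F T F T  ✓ satisfies all
  F T T F  ✗ fails (¬x2 ∨ x4)
  F T T T  ✓ satisfies all
  T F F F  ✗ fails (x3 ∨ ¬x1)
  T F F T  ✗ fails (¬x4 ∨ x2)
  T F T F  ✗ fails (x4 ∨ ¬x3)
  T F T T  ✗ fails (¬x4 ∨ x2)
  T T F F  ✗ fails (¬x2 ∨ x4)
  T T F T  ✗ fails (x3 ∨ ¬x1)
  T T T F  ✗ fails (¬x2 ∨ x4)
  T T T T  ✓ satisfies all
3 of the 16 rows are models.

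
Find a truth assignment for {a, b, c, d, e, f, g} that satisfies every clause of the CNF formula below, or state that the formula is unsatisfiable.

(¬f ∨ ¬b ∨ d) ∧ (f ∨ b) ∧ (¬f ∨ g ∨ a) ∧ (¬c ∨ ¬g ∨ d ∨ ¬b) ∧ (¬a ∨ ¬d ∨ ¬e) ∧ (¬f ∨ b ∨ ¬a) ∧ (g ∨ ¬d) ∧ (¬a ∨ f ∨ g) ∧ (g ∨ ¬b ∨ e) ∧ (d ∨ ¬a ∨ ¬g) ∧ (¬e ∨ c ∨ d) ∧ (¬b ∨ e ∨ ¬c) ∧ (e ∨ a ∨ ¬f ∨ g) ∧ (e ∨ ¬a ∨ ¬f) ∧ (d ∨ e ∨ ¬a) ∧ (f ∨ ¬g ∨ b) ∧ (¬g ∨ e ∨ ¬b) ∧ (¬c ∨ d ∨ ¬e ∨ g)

Branch on f: set f = True.
Branch on b: set b = False.
From the singleton clause (¬a), a = False.
From the singleton clause (g), g = True.
Branch on e: set e = False.
No clause remains; c, d are free.

a: False,  b: False,  c: True,  d: True,  e: False,  f: True,  g: True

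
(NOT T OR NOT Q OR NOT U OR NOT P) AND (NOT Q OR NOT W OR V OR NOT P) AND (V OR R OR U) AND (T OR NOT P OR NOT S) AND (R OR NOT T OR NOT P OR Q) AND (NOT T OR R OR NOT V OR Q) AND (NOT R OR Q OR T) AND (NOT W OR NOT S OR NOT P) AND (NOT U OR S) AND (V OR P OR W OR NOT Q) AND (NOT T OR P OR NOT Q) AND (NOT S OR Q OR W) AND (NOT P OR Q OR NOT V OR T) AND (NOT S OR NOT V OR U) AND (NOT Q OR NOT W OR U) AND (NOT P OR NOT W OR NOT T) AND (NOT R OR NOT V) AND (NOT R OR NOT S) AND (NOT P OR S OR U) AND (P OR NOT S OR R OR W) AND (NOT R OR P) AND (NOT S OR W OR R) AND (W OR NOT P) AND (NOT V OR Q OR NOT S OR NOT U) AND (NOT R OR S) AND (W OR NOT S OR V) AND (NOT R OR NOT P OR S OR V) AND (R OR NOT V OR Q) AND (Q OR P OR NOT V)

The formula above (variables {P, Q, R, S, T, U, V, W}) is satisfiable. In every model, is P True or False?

False

Suppose P = true.
(W) alone gives W = true.
(NOT S) alone gives S = false.
(NOT U) alone gives U = false.
Now (U) is unsatisfied and unit — conflict.
So every satisfying assignment has P = False.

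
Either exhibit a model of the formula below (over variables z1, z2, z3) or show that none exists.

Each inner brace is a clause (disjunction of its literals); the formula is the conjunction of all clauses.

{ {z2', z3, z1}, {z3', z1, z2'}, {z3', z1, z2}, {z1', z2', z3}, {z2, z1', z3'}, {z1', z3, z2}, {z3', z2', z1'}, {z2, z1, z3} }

Branch on z2: set z2 = 0.
Branch on z3: set z3 = 0.
Unit clause (z1') forces z1 = 0.
Now (z1) is unsatisfied and unit — conflict.
That branch fails; take z3 = 1 instead.
Unit clause (z1) forces z1 = 1.
Now (z1') is unsatisfied and unit — conflict.
Both values of z3 lead to a conflict.
That branch fails; take z2 = 1 instead.
Branch on z3: set z3 = 1.
Unit clause (z1) forces z1 = 1.
Now (z1') is unsatisfied and unit — conflict.
That branch fails; take z3 = 0 instead.
Unit clause (z1) forces z1 = 1.
Now (z1') is unsatisfied and unit — conflict.
Both values of z3 lead to a conflict.
Both values of z2 lead to a conflict.

UNSATISFIABLE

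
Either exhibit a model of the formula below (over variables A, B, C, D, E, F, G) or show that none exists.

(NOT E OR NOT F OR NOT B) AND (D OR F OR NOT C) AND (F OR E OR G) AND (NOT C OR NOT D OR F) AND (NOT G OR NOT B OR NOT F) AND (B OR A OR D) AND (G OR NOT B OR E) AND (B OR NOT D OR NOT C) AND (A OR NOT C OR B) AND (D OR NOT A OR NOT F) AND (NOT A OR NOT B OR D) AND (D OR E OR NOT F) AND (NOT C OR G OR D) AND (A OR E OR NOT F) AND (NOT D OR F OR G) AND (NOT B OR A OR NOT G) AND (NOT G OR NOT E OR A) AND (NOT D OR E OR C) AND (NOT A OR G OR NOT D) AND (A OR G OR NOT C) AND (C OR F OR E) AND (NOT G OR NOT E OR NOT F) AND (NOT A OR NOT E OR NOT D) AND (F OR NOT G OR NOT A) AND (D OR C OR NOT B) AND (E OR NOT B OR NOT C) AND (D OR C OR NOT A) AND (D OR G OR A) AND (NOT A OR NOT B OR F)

Try E = true.
Try F = true.
Unit clause (NOT B) forces B = false.
Unit clause (NOT G) forces G = false.
Try A = false.
Unit clause (D) forces D = true.
Unit clause (NOT C) forces C = false.
Every clause now holds.

A ↦ false,  B ↦ false,  C ↦ false,  D ↦ true,  E ↦ true,  F ↦ true,  G ↦ false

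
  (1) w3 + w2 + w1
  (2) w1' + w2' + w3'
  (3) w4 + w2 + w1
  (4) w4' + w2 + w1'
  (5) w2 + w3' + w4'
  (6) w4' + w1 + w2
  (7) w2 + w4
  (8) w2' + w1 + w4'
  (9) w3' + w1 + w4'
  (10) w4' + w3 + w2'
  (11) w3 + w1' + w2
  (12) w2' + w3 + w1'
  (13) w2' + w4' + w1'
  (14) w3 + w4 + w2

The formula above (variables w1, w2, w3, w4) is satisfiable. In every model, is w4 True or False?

False

Suppose w4 = 1.
Case w2 = 1:
Unit clause (w1) forces w1 = 1.
That conflicts with the unit clause (w1').
So w2 must be the other value — set w2 = 0.
Unit clause (w1') forces w1 = 0.
That conflicts with the unit clause (w1).
Both values of w2 lead to a conflict.
So every satisfying assignment has w4 = False.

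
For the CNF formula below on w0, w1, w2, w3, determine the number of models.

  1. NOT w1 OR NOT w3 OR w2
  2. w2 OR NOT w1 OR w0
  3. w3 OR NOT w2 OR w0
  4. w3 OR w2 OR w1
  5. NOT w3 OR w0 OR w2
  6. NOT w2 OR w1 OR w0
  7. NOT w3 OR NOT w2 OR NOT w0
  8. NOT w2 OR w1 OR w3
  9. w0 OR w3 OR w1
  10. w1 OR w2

3

There are 2^4 = 16 truth assignments over (w0, w1, w2, w3).
Check each against the 10 clauses (columns in the order w0, w1, w2, w3):
  F F F F  ✗ fails (w3 OR w2 OR w1)
  F F F T  ✗ fails (NOT w3 OR w0 OR w2)
  F F T F  ✗ fails (w3 OR NOT w2 OR w0)
  F F T T  ✗ fails (NOT w2 OR w1 OR w0)
  F T F F  ✗ fails (w2 OR NOT w1 OR w0)
  F T F T  ✗ fails (NOT w1 OR NOT w3 OR w2)
  F T T F  ✗ fails (w3 OR NOT w2 OR w0)
  F T T T  ✓ satisfies all
  T F F F  ✗ fails (w3 OR w2 OR w1)
  T F F T  ✗ fails (w1 OR w2)
  T F T F  ✗ fails (NOT w2 OR w1 OR w3)
  T F T T  ✗ fails (NOT w3 OR NOT w2 OR NOT w0)
  T T F F  ✓ satisfies all
  T T F T  ✗ fails (NOT w1 OR NOT w3 OR w2)
  T T T F  ✓ satisfies all
  T T T T  ✗ fails (NOT w3 OR NOT w2 OR NOT w0)
3 of the 16 rows are models.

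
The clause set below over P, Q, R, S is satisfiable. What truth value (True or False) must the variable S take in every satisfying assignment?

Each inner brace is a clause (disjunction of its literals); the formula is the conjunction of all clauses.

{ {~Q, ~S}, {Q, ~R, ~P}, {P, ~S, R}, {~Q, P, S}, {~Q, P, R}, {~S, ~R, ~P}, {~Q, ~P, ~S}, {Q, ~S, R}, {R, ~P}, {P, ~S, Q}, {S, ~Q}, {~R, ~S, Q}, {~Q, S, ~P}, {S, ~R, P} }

False

Suppose S = 1.
Unit clause (~Q) forces Q = 0.
Unit clause (R) forces R = 1.
That conflicts with the unit clause (~R).
So every satisfying assignment has S = False.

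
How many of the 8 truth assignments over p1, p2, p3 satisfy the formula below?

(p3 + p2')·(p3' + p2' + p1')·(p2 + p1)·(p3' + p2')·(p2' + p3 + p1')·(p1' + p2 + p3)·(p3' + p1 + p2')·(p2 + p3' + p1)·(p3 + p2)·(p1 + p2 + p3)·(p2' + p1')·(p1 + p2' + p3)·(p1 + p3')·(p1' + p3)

1

There are 2^3 = 8 truth assignments over (p1, p2, p3).
Check each against the 14 clauses (columns in the order p1, p2, p3):
  F F F  ✗ fails (p2 + p1)
  F F T  ✗ fails (p2 + p1)
  F T F  ✗ fails (p3 + p2')
  F T T  ✗ fails (p3' + p2')
  T F F  ✗ fails (p1' + p2 + p3)
  T F T  ✓ satisfies all
  T T F  ✗ fails (p3 + p2')
  T T T  ✗ fails (p3' + p2' + p1')
1 of the 8 rows is a model.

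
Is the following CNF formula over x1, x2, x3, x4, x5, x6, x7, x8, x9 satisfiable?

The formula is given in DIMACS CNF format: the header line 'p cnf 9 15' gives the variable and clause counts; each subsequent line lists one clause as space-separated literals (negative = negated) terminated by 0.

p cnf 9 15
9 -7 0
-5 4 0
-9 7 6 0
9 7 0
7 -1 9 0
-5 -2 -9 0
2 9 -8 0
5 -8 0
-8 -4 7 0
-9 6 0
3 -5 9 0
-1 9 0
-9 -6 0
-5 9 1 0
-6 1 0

Case x9 = True:
Unit clause (x6) forces x6 = True.
Now (¬x6) is unsatisfied and unit — conflict.
That branch fails; take x9 = False instead.
Unit clause (¬x7) forces x7 = False.
Now (x7) is unsatisfied and unit — conflict.
Both values of x9 lead to a conflict.
No assignment satisfies every clause.

No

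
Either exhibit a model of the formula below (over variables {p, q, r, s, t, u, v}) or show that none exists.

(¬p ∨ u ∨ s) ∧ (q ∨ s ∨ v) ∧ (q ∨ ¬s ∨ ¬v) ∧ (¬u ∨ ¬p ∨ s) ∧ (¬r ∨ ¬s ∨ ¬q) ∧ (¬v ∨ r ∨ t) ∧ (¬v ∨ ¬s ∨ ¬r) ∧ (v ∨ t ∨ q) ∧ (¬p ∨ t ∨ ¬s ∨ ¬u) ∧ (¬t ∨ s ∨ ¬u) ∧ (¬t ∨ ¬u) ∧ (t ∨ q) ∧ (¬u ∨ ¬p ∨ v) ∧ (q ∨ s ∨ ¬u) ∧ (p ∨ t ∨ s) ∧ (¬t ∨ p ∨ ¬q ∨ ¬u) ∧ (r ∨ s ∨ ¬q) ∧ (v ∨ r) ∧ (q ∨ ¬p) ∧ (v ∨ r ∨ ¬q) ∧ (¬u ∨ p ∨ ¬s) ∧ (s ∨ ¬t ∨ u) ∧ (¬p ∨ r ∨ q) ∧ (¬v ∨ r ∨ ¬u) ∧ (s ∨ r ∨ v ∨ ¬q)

Case t = True:
Unit clause (¬u) forces u = False.
Unit clause (s) forces s = True.
Case q = True:
Unit clause (¬r) forces r = False.
Unit clause (v) forces v = True.
Every clause is now satisfied; p is unconstrained.

p=False; q=True; r=False; s=True; t=True; u=False; v=True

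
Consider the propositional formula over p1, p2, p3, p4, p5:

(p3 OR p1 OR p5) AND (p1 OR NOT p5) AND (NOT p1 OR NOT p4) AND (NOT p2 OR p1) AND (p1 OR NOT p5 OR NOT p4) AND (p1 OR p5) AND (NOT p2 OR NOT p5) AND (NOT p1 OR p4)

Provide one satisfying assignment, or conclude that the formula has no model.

Case p1 = true:
The clause (NOT p4) is unit, so p4 = false.
Now (p4) is unsatisfied and unit — conflict.
Backtrack on p1: now try p1 = false.
The clause (NOT p5) is unit, so p5 = false.
Now (p5) is unsatisfied and unit — conflict.
Neither p1 = true nor p1 = false works.

UNSATISFIABLE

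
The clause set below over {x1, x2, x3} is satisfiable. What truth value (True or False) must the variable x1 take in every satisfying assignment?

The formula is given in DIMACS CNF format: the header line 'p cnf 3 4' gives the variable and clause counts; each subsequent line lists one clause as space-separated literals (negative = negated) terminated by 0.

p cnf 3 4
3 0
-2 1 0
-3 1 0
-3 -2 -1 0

Suppose x1 = False.
(x3) alone gives x3 = True.
That conflicts with the unit clause (¬x3).
So every satisfying assignment has x1 = True.

True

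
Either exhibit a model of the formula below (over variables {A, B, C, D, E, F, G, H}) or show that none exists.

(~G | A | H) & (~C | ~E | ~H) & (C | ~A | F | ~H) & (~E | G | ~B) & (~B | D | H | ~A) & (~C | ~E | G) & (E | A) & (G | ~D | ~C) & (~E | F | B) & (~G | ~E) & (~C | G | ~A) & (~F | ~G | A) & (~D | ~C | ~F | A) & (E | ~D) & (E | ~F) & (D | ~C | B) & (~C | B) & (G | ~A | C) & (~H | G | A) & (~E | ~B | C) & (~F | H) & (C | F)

A: 1, B: 1, C: 1, D: 0, E: 0, F: 0, G: 1, H: 1

Branch on E: set E = 0.
The clause (A) is unit, so A = 1.
The clause (~D) is unit, so D = 0.
The clause (~F) is unit, so F = 0.
The clause (C) is unit, so C = 1.
The clause (G) is unit, so G = 1.
The clause (B) is unit, so B = 1.
The clause (H) is unit, so H = 1.
Every clause now holds.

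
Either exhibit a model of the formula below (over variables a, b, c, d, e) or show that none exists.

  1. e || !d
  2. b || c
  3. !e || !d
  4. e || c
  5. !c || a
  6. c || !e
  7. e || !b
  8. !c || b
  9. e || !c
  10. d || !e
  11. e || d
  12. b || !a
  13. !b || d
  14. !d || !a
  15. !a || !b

UNSATISFIABLE

Case e = true:
(!d) alone gives d = false.
Now (d) is unsatisfied and unit — conflict.
So e must be the other value — set e = false.
(!d) alone gives d = false.
Now (d) is unsatisfied and unit — conflict.
Neither e = true nor e = false works.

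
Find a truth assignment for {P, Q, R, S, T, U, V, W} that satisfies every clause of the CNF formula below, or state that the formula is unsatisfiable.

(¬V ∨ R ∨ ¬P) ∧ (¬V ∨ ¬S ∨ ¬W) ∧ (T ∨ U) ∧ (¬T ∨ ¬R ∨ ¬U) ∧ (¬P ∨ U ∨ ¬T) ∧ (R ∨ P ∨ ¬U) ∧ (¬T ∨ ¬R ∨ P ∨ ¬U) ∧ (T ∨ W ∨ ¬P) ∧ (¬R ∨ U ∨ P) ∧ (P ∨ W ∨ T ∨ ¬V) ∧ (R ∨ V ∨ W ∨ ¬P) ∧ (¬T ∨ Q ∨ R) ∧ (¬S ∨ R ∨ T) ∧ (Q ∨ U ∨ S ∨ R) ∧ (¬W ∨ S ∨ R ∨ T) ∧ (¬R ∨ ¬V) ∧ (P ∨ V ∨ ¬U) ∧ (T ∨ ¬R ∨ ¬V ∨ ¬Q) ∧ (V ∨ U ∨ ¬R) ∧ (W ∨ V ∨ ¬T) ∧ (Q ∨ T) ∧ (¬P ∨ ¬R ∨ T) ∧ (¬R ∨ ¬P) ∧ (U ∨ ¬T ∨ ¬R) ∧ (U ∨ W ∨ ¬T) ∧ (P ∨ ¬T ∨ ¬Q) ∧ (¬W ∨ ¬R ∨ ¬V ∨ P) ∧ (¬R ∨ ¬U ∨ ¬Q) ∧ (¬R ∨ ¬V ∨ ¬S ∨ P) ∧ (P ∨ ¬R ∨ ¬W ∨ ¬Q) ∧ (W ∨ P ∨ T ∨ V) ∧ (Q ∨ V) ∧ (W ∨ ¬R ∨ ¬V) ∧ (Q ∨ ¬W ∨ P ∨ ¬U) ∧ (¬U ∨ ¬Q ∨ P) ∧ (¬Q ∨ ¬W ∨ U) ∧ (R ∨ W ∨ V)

P=True, Q=True, R=False, S=True, T=True, U=True, V=False, W=True

Suppose T = True.
Suppose R = False.
Unit clause (Q) forces Q = True.
Unit clause (P) forces P = True.
Unit clause (¬V) forces V = False.
Unit clause (U) forces U = True.
Unit clause (W) forces W = True.
No clause remains; S is free.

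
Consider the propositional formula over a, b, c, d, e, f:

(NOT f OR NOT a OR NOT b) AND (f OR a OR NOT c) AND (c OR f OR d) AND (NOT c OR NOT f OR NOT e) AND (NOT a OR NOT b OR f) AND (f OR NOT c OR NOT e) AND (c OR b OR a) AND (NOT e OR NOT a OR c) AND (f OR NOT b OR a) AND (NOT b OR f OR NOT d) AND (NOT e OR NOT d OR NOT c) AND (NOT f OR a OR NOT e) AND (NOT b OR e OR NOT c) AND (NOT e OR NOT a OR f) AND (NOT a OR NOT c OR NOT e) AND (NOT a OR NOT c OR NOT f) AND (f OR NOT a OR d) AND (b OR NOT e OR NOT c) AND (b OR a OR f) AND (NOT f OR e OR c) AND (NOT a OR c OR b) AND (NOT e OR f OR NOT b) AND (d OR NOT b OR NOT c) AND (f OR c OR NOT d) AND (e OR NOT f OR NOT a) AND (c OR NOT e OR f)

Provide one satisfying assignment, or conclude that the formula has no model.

Try f = true.
Try a = false.
From the singleton clause (NOT e), e = false.
From the singleton clause (c), c = true.
From the singleton clause (NOT b), b = false.
All clauses hold; d can take either value.

a: false,  b: false,  c: true,  d: true,  e: false,  f: true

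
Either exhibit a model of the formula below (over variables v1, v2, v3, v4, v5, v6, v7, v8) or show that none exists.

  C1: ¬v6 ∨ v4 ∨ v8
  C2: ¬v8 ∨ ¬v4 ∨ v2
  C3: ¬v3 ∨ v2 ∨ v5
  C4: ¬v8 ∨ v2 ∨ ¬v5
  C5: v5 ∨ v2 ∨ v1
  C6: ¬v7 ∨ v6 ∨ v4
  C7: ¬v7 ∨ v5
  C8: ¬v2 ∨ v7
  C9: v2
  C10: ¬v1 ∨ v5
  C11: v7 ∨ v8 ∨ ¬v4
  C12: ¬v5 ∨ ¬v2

UNSATISFIABLE

From the singleton clause (v2), v2 = True.
From the singleton clause (v7), v7 = True.
From the singleton clause (v5), v5 = True.
But (¬v5) is also a unit clause — contradiction.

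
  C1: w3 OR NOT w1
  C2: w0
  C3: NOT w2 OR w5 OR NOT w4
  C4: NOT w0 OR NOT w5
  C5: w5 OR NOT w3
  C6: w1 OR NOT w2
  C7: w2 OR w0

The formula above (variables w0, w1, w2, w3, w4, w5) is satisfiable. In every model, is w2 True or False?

False

Suppose w2 = true.
From the singleton clause (w0), w0 = true.
From the singleton clause (NOT w5), w5 = false.
From the singleton clause (NOT w4), w4 = false.
From the singleton clause (NOT w3), w3 = false.
From the singleton clause (NOT w1), w1 = false.
Now (w1) is unsatisfied and unit — conflict.
So every satisfying assignment has w2 = False.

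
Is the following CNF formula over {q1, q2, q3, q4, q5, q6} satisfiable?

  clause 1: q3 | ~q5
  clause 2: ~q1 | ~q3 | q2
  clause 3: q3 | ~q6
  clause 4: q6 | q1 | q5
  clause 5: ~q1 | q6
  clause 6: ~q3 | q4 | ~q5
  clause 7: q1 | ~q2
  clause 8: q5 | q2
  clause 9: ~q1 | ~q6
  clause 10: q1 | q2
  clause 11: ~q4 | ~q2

Try q3 = 1.
Try q1 = 0.
From the singleton clause (~q2), q2 = 0.
Now (q2) is unsatisfied and unit — conflict.
Undo q1 and try q1 = 1.
From the singleton clause (q2), q2 = 1.
From the singleton clause (q6), q6 = 1.
Now (~q6) is unsatisfied and unit — conflict.
Either choice for q1 ends in contradiction.
Undo q3 and try q3 = 0.
From the singleton clause (~q5), q5 = 0.
From the singleton clause (~q6), q6 = 0.
From the singleton clause (q1), q1 = 1.
Now (~q1) is unsatisfied and unit — conflict.
Either choice for q3 ends in contradiction.
No assignment satisfies every clause.

No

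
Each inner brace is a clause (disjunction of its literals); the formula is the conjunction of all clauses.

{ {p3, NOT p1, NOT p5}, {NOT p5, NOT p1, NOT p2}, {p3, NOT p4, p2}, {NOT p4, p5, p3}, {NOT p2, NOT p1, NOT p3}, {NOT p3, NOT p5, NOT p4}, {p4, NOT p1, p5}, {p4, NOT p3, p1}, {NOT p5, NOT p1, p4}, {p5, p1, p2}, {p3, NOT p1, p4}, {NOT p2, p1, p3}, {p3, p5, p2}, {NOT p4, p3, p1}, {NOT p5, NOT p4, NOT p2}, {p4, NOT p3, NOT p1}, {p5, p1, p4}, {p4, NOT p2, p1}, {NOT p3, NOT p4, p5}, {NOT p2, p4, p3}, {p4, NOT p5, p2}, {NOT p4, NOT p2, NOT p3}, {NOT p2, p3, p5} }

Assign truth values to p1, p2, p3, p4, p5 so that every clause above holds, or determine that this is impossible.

Suppose p3 = true.
Suppose p2 = false.
Suppose p5 = false.
The clause (p1) is unit, so p1 = true.
The clause (p4) is unit, so p4 = true.
But (NOT p4) is also a unit clause — contradiction.
Undo p5 and try p5 = true.
The clause (NOT p4) is unit, so p4 = false.
But (p4) is also a unit clause — contradiction.
Neither p5 = true nor p5 = false works.
Undo p2 and try p2 = true.
The clause (NOT p1) is unit, so p1 = false.
The clause (p4) is unit, so p4 = true.
But (NOT p4) is also a unit clause — contradiction.
Neither p2 = true nor p2 = false works.
Undo p3 and try p3 = false.
Suppose p1 = false.
The clause (NOT p2) is unit, so p2 = false.
The clause (NOT p4) is unit, so p4 = false.
The clause (p5) is unit, so p5 = true.
But (NOT p5) is also a unit clause — contradiction.
Undo p1 and try p1 = true.
The clause (NOT p5) is unit, so p5 = false.
The clause (NOT p4) is unit, so p4 = false.
But (p4) is also a unit clause — contradiction.
Neither p1 = true nor p1 = false works.
Neither p3 = true nor p3 = false works.

UNSATISFIABLE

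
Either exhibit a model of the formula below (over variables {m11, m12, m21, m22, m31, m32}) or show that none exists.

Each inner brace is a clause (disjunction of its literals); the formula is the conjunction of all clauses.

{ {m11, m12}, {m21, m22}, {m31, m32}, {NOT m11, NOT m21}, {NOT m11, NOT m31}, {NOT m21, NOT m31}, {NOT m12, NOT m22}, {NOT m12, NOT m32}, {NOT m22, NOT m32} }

Branch on m11: set m11 = true.
From the singleton clause (NOT m21), m21 = false.
From the singleton clause (m22), m22 = true.
From the singleton clause (NOT m31), m31 = false.
From the singleton clause (m32), m32 = true.
That conflicts with the unit clause (NOT m32).
So m11 must be the other value — set m11 = false.
From the singleton clause (m12), m12 = true.
From the singleton clause (NOT m22), m22 = false.
From the singleton clause (m21), m21 = true.
From the singleton clause (NOT m31), m31 = false.
From the singleton clause (m32), m32 = true.
That conflicts with the unit clause (NOT m32).
Either choice for m11 ends in contradiction.

UNSATISFIABLE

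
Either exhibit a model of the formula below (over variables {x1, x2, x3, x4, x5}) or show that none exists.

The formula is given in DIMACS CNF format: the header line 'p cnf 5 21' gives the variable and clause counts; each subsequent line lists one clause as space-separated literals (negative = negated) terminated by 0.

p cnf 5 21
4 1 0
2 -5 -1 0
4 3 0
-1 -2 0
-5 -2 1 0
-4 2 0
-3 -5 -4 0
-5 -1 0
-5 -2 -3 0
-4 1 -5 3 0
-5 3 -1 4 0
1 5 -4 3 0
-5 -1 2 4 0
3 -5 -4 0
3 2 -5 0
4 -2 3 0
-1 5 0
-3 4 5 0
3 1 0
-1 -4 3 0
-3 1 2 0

x1: False; x2: True; x3: True; x4: True; x5: False

Try x4 = True.
(x2) alone gives x2 = True.
(¬x1) alone gives x1 = False.
(¬x5) alone gives x5 = False.
(x3) alone gives x3 = True.
All clauses are satisfied.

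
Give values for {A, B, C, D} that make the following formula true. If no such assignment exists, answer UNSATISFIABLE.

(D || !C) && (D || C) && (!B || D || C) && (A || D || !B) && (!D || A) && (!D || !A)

Try D = true.
(A) alone gives A = true.
Now (!A) is unsatisfied and unit — conflict.
Undo D and try D = false.
(!C) alone gives C = false.
Now (C) is unsatisfied and unit — conflict.
Either choice for D ends in contradiction.

UNSATISFIABLE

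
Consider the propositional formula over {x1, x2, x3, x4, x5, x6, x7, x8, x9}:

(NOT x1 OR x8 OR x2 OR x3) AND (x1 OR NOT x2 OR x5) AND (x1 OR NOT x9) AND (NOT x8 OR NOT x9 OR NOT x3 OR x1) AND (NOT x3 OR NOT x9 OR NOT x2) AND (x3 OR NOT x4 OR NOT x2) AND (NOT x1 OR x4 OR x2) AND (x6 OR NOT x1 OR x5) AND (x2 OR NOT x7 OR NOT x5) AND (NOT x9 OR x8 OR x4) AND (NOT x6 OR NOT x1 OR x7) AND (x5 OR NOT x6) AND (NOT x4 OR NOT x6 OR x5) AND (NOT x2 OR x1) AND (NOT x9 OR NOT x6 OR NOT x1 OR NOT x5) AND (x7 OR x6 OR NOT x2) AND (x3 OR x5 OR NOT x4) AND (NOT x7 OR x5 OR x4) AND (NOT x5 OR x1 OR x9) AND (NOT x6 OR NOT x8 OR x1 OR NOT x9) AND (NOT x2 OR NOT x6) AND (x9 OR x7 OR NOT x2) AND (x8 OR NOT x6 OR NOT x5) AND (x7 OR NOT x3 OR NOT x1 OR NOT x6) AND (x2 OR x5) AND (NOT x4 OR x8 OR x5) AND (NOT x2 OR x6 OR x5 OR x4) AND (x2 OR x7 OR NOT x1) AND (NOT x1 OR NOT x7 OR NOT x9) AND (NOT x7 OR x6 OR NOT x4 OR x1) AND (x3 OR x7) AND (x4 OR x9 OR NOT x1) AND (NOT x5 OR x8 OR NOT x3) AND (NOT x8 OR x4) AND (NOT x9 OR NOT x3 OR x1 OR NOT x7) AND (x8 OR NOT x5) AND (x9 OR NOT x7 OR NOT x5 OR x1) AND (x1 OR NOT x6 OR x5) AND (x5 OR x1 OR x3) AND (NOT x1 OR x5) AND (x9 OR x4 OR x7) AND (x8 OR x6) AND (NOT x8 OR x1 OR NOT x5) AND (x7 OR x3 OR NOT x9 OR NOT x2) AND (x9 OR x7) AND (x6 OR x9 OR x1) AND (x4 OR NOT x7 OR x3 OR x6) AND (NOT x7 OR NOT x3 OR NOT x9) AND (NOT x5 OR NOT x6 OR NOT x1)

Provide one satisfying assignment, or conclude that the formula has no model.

x1: true,  x2: true,  x3: true,  x4: true,  x5: true,  x6: false,  x7: true,  x8: true,  x9: false

Branch on x1: set x1 = true.
The clause (x5) is unit, so x5 = true.
The clause (x8) is unit, so x8 = true.
The clause (x4) is unit, so x4 = true.
The clause (NOT x6) is unit, so x6 = false.
Branch on x3: set x3 = true.
Branch on x9: set x9 = false.
The clause (x7) is unit, so x7 = true.
The clause (x2) is unit, so x2 = true.
Every clause now holds.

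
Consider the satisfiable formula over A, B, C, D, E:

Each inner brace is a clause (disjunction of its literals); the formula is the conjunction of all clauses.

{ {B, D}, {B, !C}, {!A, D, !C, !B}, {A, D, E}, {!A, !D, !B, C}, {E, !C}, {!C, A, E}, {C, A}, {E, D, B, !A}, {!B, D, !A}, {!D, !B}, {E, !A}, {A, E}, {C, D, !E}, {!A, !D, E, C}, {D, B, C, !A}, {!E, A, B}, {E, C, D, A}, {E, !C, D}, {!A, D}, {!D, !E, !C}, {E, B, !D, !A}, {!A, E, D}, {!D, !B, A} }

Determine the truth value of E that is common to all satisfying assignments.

True

Suppose E = false.
(!C) alone gives C = false.
(A) alone gives A = true.
Now (!A) is unsatisfied and unit — conflict.
So every satisfying assignment has E = True.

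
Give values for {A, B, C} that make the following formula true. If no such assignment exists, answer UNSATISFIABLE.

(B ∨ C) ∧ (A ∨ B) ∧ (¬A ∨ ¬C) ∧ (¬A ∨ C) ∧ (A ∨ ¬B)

Case B = True:
The clause (A) is unit, so A = True.
The clause (¬C) is unit, so C = False.
That conflicts with the unit clause (C).
That branch fails; take B = False instead.
The clause (C) is unit, so C = True.
The clause (A) is unit, so A = True.
That conflicts with the unit clause (¬A).
Both values of B lead to a conflict.

UNSATISFIABLE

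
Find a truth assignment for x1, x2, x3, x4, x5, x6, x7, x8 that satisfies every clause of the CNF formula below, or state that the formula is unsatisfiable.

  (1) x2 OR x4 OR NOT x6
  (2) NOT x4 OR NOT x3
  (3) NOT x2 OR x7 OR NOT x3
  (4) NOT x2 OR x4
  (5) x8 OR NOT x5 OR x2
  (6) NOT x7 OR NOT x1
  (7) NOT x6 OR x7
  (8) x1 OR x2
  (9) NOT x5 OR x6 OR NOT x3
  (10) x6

x1 ↦ false, x2 ↦ true, x3 ↦ false, x4 ↦ true, x5 ↦ true, x6 ↦ true, x7 ↦ true, x8 ↦ true

From the singleton clause (x6), x6 = true.
From the singleton clause (x7), x7 = true.
From the singleton clause (NOT x1), x1 = false.
From the singleton clause (x2), x2 = true.
From the singleton clause (x4), x4 = true.
From the singleton clause (NOT x3), x3 = false.
No clause remains; x5, x8 are free.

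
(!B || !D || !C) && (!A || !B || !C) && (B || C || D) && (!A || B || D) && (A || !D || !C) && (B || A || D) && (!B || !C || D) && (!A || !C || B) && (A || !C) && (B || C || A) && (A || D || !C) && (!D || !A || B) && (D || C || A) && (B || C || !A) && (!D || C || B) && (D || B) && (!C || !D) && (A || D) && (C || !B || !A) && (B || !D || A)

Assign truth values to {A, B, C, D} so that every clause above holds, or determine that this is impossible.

A=false, B=true, C=false, D=true

Branch on A: set A = false.
(!C) alone gives C = false.
(B) alone gives B = true.
(D) alone gives D = true.
Every clause now holds.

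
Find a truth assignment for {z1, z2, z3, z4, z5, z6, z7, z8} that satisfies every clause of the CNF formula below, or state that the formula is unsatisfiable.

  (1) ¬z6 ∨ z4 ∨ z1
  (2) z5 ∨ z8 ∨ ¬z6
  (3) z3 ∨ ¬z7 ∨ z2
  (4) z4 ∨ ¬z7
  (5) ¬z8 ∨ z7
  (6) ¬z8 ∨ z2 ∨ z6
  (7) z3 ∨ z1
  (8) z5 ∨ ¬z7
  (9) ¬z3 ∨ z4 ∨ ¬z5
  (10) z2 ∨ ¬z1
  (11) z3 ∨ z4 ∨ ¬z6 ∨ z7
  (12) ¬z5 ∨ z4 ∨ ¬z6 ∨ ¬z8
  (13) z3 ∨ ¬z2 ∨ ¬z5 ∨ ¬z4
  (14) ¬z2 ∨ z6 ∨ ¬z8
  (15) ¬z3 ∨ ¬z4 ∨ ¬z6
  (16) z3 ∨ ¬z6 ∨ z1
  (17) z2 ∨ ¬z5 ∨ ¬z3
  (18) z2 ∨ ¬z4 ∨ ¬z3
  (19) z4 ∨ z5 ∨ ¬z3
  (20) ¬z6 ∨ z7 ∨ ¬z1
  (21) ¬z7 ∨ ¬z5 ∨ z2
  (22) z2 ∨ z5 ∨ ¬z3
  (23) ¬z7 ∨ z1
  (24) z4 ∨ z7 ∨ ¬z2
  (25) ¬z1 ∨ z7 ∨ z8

Branch on z4: set z4 = True.
Branch on z8: set z8 = False.
Branch on z5: set z5 = False.
Unit clause (¬z6) forces z6 = False.
Unit clause (¬z7) forces z7 = False.
Unit clause (¬z1) forces z1 = False.
Unit clause (z3) forces z3 = True.
Unit clause (z2) forces z2 = True.
All clauses are satisfied.

z1=False; z2=True; z3=True; z4=True; z5=False; z6=False; z7=False; z8=False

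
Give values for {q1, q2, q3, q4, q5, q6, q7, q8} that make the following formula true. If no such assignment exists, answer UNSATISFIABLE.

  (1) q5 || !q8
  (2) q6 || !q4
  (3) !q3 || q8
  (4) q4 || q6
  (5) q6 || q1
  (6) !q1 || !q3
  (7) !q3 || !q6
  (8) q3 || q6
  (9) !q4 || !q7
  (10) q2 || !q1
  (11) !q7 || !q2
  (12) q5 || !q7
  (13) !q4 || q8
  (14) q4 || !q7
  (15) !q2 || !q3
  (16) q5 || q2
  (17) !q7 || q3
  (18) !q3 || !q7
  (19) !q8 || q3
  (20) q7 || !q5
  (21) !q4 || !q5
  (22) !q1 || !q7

q1: false, q2: true, q3: false, q4: false, q5: false, q6: true, q7: false, q8: false

Case q5 = false:
From the singleton clause (!q8), q8 = false.
From the singleton clause (!q3), q3 = false.
From the singleton clause (q6), q6 = true.
From the singleton clause (!q7), q7 = false.
From the singleton clause (!q4), q4 = false.
From the singleton clause (q2), q2 = true.
All clauses hold; q1 can take either value.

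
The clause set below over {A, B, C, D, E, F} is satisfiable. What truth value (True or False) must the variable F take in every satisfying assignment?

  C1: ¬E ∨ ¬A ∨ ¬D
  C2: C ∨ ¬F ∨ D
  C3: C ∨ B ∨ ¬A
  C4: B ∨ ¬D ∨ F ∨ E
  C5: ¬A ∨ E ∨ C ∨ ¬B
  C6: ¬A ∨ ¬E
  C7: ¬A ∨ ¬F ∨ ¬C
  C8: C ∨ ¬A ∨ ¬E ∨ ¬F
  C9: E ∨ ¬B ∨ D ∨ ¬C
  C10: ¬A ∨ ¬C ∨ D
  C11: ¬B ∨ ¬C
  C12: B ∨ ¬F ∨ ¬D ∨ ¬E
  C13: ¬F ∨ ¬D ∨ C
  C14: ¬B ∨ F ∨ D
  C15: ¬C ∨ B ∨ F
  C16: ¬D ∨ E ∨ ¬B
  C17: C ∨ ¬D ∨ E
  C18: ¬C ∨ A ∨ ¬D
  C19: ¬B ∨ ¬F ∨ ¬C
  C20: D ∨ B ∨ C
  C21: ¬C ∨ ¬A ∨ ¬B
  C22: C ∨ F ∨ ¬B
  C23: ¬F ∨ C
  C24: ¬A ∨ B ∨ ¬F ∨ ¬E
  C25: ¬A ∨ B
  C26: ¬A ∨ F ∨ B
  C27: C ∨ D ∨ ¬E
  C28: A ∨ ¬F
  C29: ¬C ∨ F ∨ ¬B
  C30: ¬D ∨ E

Suppose F = True.
From the singleton clause (C), C = True.
From the singleton clause (¬A), A = False.
That conflicts with the unit clause (A).
So every satisfying assignment has F = False.

False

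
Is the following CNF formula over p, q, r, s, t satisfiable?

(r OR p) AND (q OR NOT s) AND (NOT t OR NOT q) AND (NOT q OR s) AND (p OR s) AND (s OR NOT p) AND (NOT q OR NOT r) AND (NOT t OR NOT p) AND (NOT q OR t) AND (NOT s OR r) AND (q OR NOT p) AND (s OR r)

Try r = true.
Unit clause (NOT q) forces q = false.
Unit clause (NOT s) forces s = false.
Unit clause (p) forces p = true.
That conflicts with the unit clause (NOT p).
That branch fails; take r = false instead.
Unit clause (p) forces p = true.
Unit clause (s) forces s = true.
That conflicts with the unit clause (NOT s).
Neither r = true nor r = false works.
No assignment satisfies every clause.

No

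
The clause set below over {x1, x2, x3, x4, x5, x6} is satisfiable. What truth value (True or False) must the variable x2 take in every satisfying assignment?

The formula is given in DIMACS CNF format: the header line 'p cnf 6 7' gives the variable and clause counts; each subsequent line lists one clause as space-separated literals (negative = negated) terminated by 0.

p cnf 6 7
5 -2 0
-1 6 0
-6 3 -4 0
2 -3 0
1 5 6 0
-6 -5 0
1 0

Suppose x2 = True.
Unit clause (x5) forces x5 = True.
Unit clause (¬x6) forces x6 = False.
Unit clause (¬x1) forces x1 = False.
But (x1) is also a unit clause — contradiction.
So every satisfying assignment has x2 = False.

False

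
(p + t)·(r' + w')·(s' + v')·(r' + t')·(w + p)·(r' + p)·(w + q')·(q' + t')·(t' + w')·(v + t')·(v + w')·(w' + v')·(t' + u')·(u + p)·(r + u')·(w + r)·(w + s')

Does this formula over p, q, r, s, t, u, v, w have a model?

Case p = 1:
Case r = 1:
The clause (w') is unit, so w = 0.
The clause (t') is unit, so t = 0.
The clause (q') is unit, so q = 0.
The clause (s') is unit, so s = 0.
All clauses hold; u, v can take either value.
A satisfying assignment: p: 1, q: 0, r: 1, s: 0, t: 0, u: 1, v: 0, w: 0.

Yes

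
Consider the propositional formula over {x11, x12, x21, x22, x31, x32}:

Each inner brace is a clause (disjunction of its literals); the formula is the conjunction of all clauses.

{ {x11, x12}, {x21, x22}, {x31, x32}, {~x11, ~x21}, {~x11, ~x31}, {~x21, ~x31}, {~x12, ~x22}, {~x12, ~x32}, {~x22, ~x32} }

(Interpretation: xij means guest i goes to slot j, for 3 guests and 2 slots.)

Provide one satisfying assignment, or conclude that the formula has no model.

UNSATISFIABLE

Suppose x11 = 1.
The clause (~x21) is unit, so x21 = 0.
The clause (x22) is unit, so x22 = 1.
The clause (~x31) is unit, so x31 = 0.
The clause (x32) is unit, so x32 = 1.
Now (~x32) is unsatisfied and unit — conflict.
That branch fails; take x11 = 0 instead.
The clause (x12) is unit, so x12 = 1.
The clause (~x22) is unit, so x22 = 0.
The clause (x21) is unit, so x21 = 1.
The clause (~x31) is unit, so x31 = 0.
The clause (x32) is unit, so x32 = 1.
Now (~x32) is unsatisfied and unit — conflict.
Both values of x11 lead to a conflict.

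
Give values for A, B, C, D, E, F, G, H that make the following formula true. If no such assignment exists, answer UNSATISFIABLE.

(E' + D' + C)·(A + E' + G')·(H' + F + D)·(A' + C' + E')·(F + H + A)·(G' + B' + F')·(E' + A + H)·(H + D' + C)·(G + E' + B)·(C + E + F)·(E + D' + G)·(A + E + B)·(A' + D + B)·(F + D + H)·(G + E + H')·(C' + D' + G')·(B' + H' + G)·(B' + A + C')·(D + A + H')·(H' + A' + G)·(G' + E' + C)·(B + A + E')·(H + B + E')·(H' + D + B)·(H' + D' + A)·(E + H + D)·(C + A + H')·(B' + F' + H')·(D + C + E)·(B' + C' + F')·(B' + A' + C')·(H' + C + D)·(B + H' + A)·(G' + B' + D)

Branch on E: set E = 1.
Branch on D: set D = 0.
Branch on A: set A = 1.
Unit clause (C') forces C = 0.
Unit clause (B) forces B = 1.
Unit clause (G') forces G = 0.
Unit clause (H') forces H = 0.
Unit clause (F) forces F = 1.
Every clause now holds.

A: 1; B: 1; C: 0; D: 0; E: 1; F: 1; G: 0; H: 0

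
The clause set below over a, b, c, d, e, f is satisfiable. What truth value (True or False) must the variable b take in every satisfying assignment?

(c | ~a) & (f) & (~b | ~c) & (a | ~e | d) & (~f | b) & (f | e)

True

Suppose b = 0.
From the singleton clause (f), f = 1.
That conflicts with the unit clause (~f).
So every satisfying assignment has b = True.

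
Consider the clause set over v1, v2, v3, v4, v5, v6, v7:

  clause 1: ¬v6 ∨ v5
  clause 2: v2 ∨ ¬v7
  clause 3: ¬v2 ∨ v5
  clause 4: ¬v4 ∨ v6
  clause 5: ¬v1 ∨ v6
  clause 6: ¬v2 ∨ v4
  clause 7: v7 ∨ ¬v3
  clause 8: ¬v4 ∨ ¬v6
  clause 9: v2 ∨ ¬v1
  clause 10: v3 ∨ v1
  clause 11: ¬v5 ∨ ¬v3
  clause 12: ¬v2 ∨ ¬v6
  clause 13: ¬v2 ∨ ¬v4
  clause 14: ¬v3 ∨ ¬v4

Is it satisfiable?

Branch on v6: set v6 = False.
From the singleton clause (¬v4), v4 = False.
From the singleton clause (¬v1), v1 = False.
From the singleton clause (¬v2), v2 = False.
From the singleton clause (¬v7), v7 = False.
From the singleton clause (¬v3), v3 = False.
Now (v3) is unsatisfied and unit — conflict.
That branch fails; take v6 = True instead.
From the singleton clause (v5), v5 = True.
From the singleton clause (¬v4), v4 = False.
From the singleton clause (¬v2), v2 = False.
From the singleton clause (¬v7), v7 = False.
From the singleton clause (¬v3), v3 = False.
From the singleton clause (¬v1), v1 = False.
Now (v1) is unsatisfied and unit — conflict.
Both values of v6 lead to a conflict.
No assignment satisfies every clause.

No, unsatisfiable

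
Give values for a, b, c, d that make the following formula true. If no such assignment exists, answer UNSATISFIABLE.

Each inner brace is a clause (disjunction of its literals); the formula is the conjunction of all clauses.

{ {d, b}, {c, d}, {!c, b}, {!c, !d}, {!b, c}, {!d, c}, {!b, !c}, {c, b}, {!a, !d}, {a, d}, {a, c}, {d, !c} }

Case d = true:
From the singleton clause (!c), c = false.
That conflicts with the unit clause (c).
Undo d and try d = false.
From the singleton clause (b), b = true.
From the singleton clause (c), c = true.
That conflicts with the unit clause (!c).
Both values of d lead to a conflict.

UNSATISFIABLE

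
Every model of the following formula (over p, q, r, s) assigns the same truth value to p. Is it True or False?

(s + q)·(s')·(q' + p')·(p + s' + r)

False

Suppose p = 1.
The clause (s') is unit, so s = 0.
The clause (q) is unit, so q = 1.
That conflicts with the unit clause (q').
So every satisfying assignment has p = False.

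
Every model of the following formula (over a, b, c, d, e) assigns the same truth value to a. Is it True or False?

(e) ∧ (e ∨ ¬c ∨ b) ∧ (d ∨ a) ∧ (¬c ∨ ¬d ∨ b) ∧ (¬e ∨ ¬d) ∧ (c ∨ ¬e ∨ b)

Suppose a = False.
Unit clause (e) forces e = True.
Unit clause (d) forces d = True.
That conflicts with the unit clause (¬d).
So every satisfying assignment has a = True.

True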